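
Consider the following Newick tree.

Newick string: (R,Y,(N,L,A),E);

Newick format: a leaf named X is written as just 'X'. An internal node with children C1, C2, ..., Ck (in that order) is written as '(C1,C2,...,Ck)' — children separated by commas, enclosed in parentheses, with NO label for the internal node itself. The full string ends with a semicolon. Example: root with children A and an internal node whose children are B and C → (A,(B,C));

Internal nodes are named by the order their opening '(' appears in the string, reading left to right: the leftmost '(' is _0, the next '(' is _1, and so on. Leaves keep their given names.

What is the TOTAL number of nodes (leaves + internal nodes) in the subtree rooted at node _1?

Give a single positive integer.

Newick: (R,Y,(N,L,A),E);
Locate _1: it is the '(' at position 5 (the 2nd '(' reading left to right).
Query: subtree rooted at _1
_1: subtree_size = 1 + 3
  N: subtree_size = 1 + 0
  L: subtree_size = 1 + 0
  A: subtree_size = 1 + 0
Total subtree size of _1: 4

Answer: 4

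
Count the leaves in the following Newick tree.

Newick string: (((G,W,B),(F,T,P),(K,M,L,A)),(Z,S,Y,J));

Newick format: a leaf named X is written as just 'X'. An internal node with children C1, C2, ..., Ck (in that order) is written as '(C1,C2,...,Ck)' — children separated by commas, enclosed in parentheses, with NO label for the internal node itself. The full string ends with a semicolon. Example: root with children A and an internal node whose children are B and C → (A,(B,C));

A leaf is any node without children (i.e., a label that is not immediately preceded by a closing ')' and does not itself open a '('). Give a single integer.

Newick: (((G,W,B),(F,T,P),(K,M,L,A)),(Z,S,Y,J));
Scan left-to-right; a leaf is any maximal label run not followed by '(':
  pos 3: leaf 'G' → count = 1
  pos 5: leaf 'W' → count = 2
  pos 7: leaf 'B' → count = 3
  pos 11: leaf 'F' → count = 4
  pos 13: leaf 'T' → count = 5
  pos 15: leaf 'P' → count = 6
  pos 19: leaf 'K' → count = 7
  pos 21: leaf 'M' → count = 8
  pos 23: leaf 'L' → count = 9
  pos 25: leaf 'A' → count = 10
  pos 30: leaf 'Z' → count = 11
  pos 32: leaf 'S' → count = 12
  pos 34: leaf 'Y' → count = 13
  pos 36: leaf 'J' → count = 14
Total leaves: 14

Answer: 14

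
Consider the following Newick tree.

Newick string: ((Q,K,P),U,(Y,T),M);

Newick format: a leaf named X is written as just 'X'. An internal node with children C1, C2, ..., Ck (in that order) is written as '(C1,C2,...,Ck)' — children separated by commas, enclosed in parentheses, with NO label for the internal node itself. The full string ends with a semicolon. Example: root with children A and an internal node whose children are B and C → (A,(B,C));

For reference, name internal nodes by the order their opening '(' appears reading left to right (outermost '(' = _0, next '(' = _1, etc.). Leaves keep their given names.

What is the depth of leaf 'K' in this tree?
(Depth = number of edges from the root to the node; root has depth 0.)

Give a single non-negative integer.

Newick: ((Q,K,P),U,(Y,T),M);
Naming internals by '(' encounter order: outermost '(' = _0, next = _1, ...
Query node: K
Path from root: _0 -> _1 -> K
Depth of K: 2 (number of edges from root)

Answer: 2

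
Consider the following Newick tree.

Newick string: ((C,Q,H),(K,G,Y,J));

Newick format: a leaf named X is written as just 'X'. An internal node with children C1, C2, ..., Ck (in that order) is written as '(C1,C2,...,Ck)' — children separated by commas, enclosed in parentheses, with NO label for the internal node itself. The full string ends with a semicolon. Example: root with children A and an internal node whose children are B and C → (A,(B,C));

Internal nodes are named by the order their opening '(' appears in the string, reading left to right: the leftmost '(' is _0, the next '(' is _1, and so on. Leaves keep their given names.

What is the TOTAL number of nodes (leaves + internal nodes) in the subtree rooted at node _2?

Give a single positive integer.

Answer: 5

Derivation:
Newick: ((C,Q,H),(K,G,Y,J));
Locate _2: it is the '(' at position 9 (the 3rd '(' reading left to right).
Query: subtree rooted at _2
_2: subtree_size = 1 + 4
  K: subtree_size = 1 + 0
  G: subtree_size = 1 + 0
  Y: subtree_size = 1 + 0
  J: subtree_size = 1 + 0
Total subtree size of _2: 5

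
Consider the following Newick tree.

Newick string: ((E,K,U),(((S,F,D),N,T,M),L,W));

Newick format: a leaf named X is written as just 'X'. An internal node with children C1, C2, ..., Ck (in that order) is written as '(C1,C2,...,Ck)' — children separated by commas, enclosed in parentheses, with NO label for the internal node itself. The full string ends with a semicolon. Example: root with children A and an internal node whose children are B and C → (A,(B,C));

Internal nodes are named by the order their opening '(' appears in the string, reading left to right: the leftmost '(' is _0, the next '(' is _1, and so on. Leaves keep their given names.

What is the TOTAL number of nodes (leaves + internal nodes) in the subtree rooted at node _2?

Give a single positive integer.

Answer: 11

Derivation:
Newick: ((E,K,U),(((S,F,D),N,T,M),L,W));
Locate _2: it is the '(' at position 9 (the 3rd '(' reading left to right).
Query: subtree rooted at _2
_2: subtree_size = 1 + 10
  _3: subtree_size = 1 + 7
    _4: subtree_size = 1 + 3
      S: subtree_size = 1 + 0
      F: subtree_size = 1 + 0
      D: subtree_size = 1 + 0
    N: subtree_size = 1 + 0
    T: subtree_size = 1 + 0
    M: subtree_size = 1 + 0
  L: subtree_size = 1 + 0
  W: subtree_size = 1 + 0
Total subtree size of _2: 11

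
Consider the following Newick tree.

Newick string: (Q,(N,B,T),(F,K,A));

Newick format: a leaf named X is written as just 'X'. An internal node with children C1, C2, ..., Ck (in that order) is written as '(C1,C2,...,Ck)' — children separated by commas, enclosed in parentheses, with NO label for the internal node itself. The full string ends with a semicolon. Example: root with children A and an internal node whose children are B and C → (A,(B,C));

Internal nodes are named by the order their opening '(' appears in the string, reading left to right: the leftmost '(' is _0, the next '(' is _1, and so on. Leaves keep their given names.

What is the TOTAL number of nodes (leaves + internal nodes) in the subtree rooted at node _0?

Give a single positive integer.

Answer: 10

Derivation:
Newick: (Q,(N,B,T),(F,K,A));
Locate _0: it is the '(' at position 0 (the 1st '(' reading left to right).
Query: subtree rooted at _0
_0: subtree_size = 1 + 9
  Q: subtree_size = 1 + 0
  _1: subtree_size = 1 + 3
    N: subtree_size = 1 + 0
    B: subtree_size = 1 + 0
    T: subtree_size = 1 + 0
  _2: subtree_size = 1 + 3
    F: subtree_size = 1 + 0
    K: subtree_size = 1 + 0
    A: subtree_size = 1 + 0
Total subtree size of _0: 10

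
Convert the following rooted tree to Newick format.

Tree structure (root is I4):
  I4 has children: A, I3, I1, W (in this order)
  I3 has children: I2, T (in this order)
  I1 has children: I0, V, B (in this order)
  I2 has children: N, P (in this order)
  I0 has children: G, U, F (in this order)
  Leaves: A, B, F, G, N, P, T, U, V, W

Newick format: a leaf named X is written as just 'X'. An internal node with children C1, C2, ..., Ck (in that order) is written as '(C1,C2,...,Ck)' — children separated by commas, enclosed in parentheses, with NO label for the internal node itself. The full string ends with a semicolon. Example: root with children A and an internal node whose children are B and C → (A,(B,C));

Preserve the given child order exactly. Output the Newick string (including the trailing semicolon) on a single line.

Answer: (A,((N,P),T),((G,U,F),V,B),W);

Derivation:
internal I4 with children ['A', 'I3', 'I1', 'W']
  leaf 'A' → 'A'
  internal I3 with children ['I2', 'T']
    internal I2 with children ['N', 'P']
      leaf 'N' → 'N'
      leaf 'P' → 'P'
    → '(N,P)'
    leaf 'T' → 'T'
  → '((N,P),T)'
  internal I1 with children ['I0', 'V', 'B']
    internal I0 with children ['G', 'U', 'F']
      leaf 'G' → 'G'
      leaf 'U' → 'U'
      leaf 'F' → 'F'
    → '(G,U,F)'
    leaf 'V' → 'V'
    leaf 'B' → 'B'
  → '((G,U,F),V,B)'
  leaf 'W' → 'W'
→ '(A,((N,P),T),((G,U,F),V,B),W)'
Final: (A,((N,P),T),((G,U,F),V,B),W);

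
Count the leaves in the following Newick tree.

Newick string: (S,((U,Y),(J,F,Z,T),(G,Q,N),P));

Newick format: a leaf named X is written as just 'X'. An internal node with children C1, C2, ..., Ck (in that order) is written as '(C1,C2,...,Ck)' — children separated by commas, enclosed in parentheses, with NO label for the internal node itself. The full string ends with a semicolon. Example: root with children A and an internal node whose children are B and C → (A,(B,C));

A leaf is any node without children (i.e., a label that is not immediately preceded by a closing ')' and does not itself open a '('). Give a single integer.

Answer: 11

Derivation:
Newick: (S,((U,Y),(J,F,Z,T),(G,Q,N),P));
Scan left-to-right; a leaf is any maximal label run not followed by '(':
  pos 1: leaf 'S' → count = 1
  pos 5: leaf 'U' → count = 2
  pos 7: leaf 'Y' → count = 3
  pos 11: leaf 'J' → count = 4
  pos 13: leaf 'F' → count = 5
  pos 15: leaf 'Z' → count = 6
  pos 17: leaf 'T' → count = 7
  pos 21: leaf 'G' → count = 8
  pos 23: leaf 'Q' → count = 9
  pos 25: leaf 'N' → count = 10
  pos 28: leaf 'P' → count = 11
Total leaves: 11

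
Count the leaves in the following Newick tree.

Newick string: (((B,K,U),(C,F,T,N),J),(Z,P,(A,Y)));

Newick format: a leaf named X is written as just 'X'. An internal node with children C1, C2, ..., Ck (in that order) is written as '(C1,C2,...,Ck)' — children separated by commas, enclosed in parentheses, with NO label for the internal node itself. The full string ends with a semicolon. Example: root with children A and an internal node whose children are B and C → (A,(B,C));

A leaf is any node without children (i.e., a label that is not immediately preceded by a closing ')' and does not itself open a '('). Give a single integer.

Answer: 12

Derivation:
Newick: (((B,K,U),(C,F,T,N),J),(Z,P,(A,Y)));
Scan left-to-right; a leaf is any maximal label run not followed by '(':
  pos 3: leaf 'B' → count = 1
  pos 5: leaf 'K' → count = 2
  pos 7: leaf 'U' → count = 3
  pos 11: leaf 'C' → count = 4
  pos 13: leaf 'F' → count = 5
  pos 15: leaf 'T' → count = 6
  pos 17: leaf 'N' → count = 7
  pos 20: leaf 'J' → count = 8
  pos 24: leaf 'Z' → count = 9
  pos 26: leaf 'P' → count = 10
  pos 29: leaf 'A' → count = 11
  pos 31: leaf 'Y' → count = 12
Total leaves: 12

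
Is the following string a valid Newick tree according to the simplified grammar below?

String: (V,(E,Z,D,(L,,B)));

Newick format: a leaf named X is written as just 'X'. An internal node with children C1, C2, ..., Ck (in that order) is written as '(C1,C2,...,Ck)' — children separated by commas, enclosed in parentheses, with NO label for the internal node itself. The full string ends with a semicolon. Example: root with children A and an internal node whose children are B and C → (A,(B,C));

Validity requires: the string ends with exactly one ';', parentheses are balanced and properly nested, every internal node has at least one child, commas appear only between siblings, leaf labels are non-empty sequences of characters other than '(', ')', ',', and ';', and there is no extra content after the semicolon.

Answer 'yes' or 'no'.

Input: (V,(E,Z,D,(L,,B)));
Paren balance: 3 '(' vs 3 ')' OK
Ends with single ';': True
Full parse: FAILS (empty leaf label at pos 13)
Valid: False

Answer: no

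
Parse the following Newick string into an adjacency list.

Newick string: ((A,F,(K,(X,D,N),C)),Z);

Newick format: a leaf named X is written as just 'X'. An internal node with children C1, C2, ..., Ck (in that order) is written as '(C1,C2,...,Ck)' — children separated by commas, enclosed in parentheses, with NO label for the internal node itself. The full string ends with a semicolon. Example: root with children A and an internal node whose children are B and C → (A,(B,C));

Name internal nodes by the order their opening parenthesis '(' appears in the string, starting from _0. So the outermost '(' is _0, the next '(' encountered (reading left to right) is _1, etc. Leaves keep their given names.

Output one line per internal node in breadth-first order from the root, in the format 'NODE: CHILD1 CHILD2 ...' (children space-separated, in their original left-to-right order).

Input: ((A,F,(K,(X,D,N),C)),Z);
Scanning left-to-right, naming '(' by encounter order:
  pos 0: '(' -> open internal node _0 (depth 1)
  pos 1: '(' -> open internal node _1 (depth 2)
  pos 6: '(' -> open internal node _2 (depth 3)
  pos 9: '(' -> open internal node _3 (depth 4)
  pos 15: ')' -> close internal node _3 (now at depth 3)
  pos 18: ')' -> close internal node _2 (now at depth 2)
  pos 19: ')' -> close internal node _1 (now at depth 1)
  pos 22: ')' -> close internal node _0 (now at depth 0)
Total internal nodes: 4
BFS adjacency from root:
  _0: _1 Z
  _1: A F _2
  _2: K _3 C
  _3: X D N

Answer: _0: _1 Z
_1: A F _2
_2: K _3 C
_3: X D N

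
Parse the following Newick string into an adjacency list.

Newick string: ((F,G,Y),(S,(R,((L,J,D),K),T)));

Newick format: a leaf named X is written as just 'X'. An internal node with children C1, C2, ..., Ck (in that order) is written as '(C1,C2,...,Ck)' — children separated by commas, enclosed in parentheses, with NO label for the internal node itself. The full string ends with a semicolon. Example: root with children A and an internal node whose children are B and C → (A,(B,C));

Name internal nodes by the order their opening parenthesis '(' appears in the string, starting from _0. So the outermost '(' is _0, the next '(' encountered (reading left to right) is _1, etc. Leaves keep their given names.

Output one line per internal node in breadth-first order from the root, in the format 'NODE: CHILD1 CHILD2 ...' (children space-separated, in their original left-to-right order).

Input: ((F,G,Y),(S,(R,((L,J,D),K),T)));
Scanning left-to-right, naming '(' by encounter order:
  pos 0: '(' -> open internal node _0 (depth 1)
  pos 1: '(' -> open internal node _1 (depth 2)
  pos 7: ')' -> close internal node _1 (now at depth 1)
  pos 9: '(' -> open internal node _2 (depth 2)
  pos 12: '(' -> open internal node _3 (depth 3)
  pos 15: '(' -> open internal node _4 (depth 4)
  pos 16: '(' -> open internal node _5 (depth 5)
  pos 22: ')' -> close internal node _5 (now at depth 4)
  pos 25: ')' -> close internal node _4 (now at depth 3)
  pos 28: ')' -> close internal node _3 (now at depth 2)
  pos 29: ')' -> close internal node _2 (now at depth 1)
  pos 30: ')' -> close internal node _0 (now at depth 0)
Total internal nodes: 6
BFS adjacency from root:
  _0: _1 _2
  _1: F G Y
  _2: S _3
  _3: R _4 T
  _4: _5 K
  _5: L J D

Answer: _0: _1 _2
_1: F G Y
_2: S _3
_3: R _4 T
_4: _5 K
_5: L J D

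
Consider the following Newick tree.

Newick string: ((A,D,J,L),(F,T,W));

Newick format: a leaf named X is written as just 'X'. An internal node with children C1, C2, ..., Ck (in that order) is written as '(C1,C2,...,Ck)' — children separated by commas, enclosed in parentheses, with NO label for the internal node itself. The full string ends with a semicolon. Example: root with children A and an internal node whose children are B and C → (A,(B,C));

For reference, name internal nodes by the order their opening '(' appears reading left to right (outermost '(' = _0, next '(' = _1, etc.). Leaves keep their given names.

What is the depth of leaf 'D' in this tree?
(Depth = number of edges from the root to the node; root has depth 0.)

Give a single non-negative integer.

Answer: 2

Derivation:
Newick: ((A,D,J,L),(F,T,W));
Naming internals by '(' encounter order: outermost '(' = _0, next = _1, ...
Query node: D
Path from root: _0 -> _1 -> D
Depth of D: 2 (number of edges from root)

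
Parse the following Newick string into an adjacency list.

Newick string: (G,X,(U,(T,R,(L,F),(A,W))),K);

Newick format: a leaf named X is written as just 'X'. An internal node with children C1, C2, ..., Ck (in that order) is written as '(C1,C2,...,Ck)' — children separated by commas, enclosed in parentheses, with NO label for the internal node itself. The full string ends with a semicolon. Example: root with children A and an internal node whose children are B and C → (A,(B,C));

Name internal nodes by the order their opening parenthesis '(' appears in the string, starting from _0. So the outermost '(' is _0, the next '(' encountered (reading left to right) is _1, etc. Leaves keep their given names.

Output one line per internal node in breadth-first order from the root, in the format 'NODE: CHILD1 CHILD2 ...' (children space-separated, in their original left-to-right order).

Answer: _0: G X _1 K
_1: U _2
_2: T R _3 _4
_3: L F
_4: A W

Derivation:
Input: (G,X,(U,(T,R,(L,F),(A,W))),K);
Scanning left-to-right, naming '(' by encounter order:
  pos 0: '(' -> open internal node _0 (depth 1)
  pos 5: '(' -> open internal node _1 (depth 2)
  pos 8: '(' -> open internal node _2 (depth 3)
  pos 13: '(' -> open internal node _3 (depth 4)
  pos 17: ')' -> close internal node _3 (now at depth 3)
  pos 19: '(' -> open internal node _4 (depth 4)
  pos 23: ')' -> close internal node _4 (now at depth 3)
  pos 24: ')' -> close internal node _2 (now at depth 2)
  pos 25: ')' -> close internal node _1 (now at depth 1)
  pos 28: ')' -> close internal node _0 (now at depth 0)
Total internal nodes: 5
BFS adjacency from root:
  _0: G X _1 K
  _1: U _2
  _2: T R _3 _4
  _3: L F
  _4: A W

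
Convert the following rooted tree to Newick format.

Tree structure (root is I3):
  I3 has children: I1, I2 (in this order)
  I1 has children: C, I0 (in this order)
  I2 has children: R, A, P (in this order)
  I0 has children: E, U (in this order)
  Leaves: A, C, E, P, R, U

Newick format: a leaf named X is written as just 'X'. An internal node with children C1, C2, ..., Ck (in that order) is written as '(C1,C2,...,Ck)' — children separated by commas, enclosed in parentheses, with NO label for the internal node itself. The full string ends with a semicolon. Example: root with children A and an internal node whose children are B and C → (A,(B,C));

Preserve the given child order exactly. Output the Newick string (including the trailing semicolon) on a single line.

Answer: ((C,(E,U)),(R,A,P));

Derivation:
internal I3 with children ['I1', 'I2']
  internal I1 with children ['C', 'I0']
    leaf 'C' → 'C'
    internal I0 with children ['E', 'U']
      leaf 'E' → 'E'
      leaf 'U' → 'U'
    → '(E,U)'
  → '(C,(E,U))'
  internal I2 with children ['R', 'A', 'P']
    leaf 'R' → 'R'
    leaf 'A' → 'A'
    leaf 'P' → 'P'
  → '(R,A,P)'
→ '((C,(E,U)),(R,A,P))'
Final: ((C,(E,U)),(R,A,P));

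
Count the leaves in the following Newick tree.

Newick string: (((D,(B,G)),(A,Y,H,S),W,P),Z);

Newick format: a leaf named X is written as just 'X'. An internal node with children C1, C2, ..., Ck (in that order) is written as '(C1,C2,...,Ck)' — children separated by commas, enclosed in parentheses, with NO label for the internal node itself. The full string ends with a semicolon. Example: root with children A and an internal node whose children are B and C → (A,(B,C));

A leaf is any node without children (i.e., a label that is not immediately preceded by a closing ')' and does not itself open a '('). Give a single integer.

Newick: (((D,(B,G)),(A,Y,H,S),W,P),Z);
Scan left-to-right; a leaf is any maximal label run not followed by '(':
  pos 3: leaf 'D' → count = 1
  pos 6: leaf 'B' → count = 2
  pos 8: leaf 'G' → count = 3
  pos 13: leaf 'A' → count = 4
  pos 15: leaf 'Y' → count = 5
  pos 17: leaf 'H' → count = 6
  pos 19: leaf 'S' → count = 7
  pos 22: leaf 'W' → count = 8
  pos 24: leaf 'P' → count = 9
  pos 27: leaf 'Z' → count = 10
Total leaves: 10

Answer: 10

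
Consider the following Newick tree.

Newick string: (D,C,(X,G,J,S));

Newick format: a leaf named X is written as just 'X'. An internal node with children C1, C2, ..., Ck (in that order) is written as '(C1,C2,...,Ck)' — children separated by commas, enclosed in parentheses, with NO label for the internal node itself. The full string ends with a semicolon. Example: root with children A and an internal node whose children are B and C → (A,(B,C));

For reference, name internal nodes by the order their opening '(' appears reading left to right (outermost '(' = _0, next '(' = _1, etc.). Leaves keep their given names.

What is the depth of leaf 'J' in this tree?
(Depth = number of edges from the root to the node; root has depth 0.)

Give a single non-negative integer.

Answer: 2

Derivation:
Newick: (D,C,(X,G,J,S));
Naming internals by '(' encounter order: outermost '(' = _0, next = _1, ...
Query node: J
Path from root: _0 -> _1 -> J
Depth of J: 2 (number of edges from root)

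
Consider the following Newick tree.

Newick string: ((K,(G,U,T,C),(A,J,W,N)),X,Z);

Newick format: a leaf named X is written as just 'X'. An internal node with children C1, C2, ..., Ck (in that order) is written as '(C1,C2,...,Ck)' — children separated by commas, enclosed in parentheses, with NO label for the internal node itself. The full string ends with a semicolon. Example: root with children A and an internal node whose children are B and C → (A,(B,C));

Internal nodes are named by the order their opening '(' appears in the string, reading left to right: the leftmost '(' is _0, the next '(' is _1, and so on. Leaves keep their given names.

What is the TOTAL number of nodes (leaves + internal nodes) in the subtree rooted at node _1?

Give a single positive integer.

Newick: ((K,(G,U,T,C),(A,J,W,N)),X,Z);
Locate _1: it is the '(' at position 1 (the 2nd '(' reading left to right).
Query: subtree rooted at _1
_1: subtree_size = 1 + 11
  K: subtree_size = 1 + 0
  _2: subtree_size = 1 + 4
    G: subtree_size = 1 + 0
    U: subtree_size = 1 + 0
    T: subtree_size = 1 + 0
    C: subtree_size = 1 + 0
  _3: subtree_size = 1 + 4
    A: subtree_size = 1 + 0
    J: subtree_size = 1 + 0
    W: subtree_size = 1 + 0
    N: subtree_size = 1 + 0
Total subtree size of _1: 12

Answer: 12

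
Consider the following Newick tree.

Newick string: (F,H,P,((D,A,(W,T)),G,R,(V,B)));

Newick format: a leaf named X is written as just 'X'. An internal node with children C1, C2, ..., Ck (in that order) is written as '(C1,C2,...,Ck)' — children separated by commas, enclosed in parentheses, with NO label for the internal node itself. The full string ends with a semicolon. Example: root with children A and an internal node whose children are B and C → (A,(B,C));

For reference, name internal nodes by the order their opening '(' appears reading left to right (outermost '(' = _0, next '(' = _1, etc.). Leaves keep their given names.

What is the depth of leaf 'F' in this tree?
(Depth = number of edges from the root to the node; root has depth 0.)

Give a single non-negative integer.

Newick: (F,H,P,((D,A,(W,T)),G,R,(V,B)));
Naming internals by '(' encounter order: outermost '(' = _0, next = _1, ...
Query node: F
Path from root: _0 -> F
Depth of F: 1 (number of edges from root)

Answer: 1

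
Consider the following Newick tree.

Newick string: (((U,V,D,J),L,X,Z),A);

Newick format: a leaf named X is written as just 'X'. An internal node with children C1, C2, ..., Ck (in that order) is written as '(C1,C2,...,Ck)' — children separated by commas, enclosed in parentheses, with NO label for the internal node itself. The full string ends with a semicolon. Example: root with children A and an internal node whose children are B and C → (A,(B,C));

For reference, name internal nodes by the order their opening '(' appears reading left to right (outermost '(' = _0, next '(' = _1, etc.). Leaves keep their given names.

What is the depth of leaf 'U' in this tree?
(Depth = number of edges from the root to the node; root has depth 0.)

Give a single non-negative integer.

Answer: 3

Derivation:
Newick: (((U,V,D,J),L,X,Z),A);
Naming internals by '(' encounter order: outermost '(' = _0, next = _1, ...
Query node: U
Path from root: _0 -> _1 -> _2 -> U
Depth of U: 3 (number of edges from root)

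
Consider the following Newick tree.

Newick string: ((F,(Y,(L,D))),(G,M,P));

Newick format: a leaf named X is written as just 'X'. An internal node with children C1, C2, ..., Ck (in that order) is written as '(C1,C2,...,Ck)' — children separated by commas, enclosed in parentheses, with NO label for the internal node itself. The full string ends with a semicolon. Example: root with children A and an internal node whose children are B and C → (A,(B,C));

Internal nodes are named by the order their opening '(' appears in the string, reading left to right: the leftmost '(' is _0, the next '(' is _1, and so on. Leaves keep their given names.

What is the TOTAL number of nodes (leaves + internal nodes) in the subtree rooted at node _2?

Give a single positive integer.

Answer: 5

Derivation:
Newick: ((F,(Y,(L,D))),(G,M,P));
Locate _2: it is the '(' at position 4 (the 3rd '(' reading left to right).
Query: subtree rooted at _2
_2: subtree_size = 1 + 4
  Y: subtree_size = 1 + 0
  _3: subtree_size = 1 + 2
    L: subtree_size = 1 + 0
    D: subtree_size = 1 + 0
Total subtree size of _2: 5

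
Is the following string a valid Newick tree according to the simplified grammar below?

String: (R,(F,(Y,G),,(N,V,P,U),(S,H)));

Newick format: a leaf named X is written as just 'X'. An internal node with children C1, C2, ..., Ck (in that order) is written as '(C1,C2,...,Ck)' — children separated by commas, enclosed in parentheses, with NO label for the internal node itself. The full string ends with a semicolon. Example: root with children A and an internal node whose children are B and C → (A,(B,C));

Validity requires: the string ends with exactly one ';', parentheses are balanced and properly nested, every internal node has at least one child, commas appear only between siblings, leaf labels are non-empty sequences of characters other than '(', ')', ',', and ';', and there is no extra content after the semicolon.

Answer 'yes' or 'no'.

Input: (R,(F,(Y,G),,(N,V,P,U),(S,H)));
Paren balance: 5 '(' vs 5 ')' OK
Ends with single ';': True
Full parse: FAILS (empty leaf label at pos 12)
Valid: False

Answer: no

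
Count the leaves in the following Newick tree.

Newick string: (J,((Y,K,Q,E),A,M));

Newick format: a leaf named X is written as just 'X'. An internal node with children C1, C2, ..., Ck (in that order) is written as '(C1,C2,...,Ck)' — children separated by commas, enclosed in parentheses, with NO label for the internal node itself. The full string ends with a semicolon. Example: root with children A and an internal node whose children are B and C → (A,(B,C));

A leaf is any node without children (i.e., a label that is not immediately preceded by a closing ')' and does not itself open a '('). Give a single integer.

Answer: 7

Derivation:
Newick: (J,((Y,K,Q,E),A,M));
Scan left-to-right; a leaf is any maximal label run not followed by '(':
  pos 1: leaf 'J' → count = 1
  pos 5: leaf 'Y' → count = 2
  pos 7: leaf 'K' → count = 3
  pos 9: leaf 'Q' → count = 4
  pos 11: leaf 'E' → count = 5
  pos 14: leaf 'A' → count = 6
  pos 16: leaf 'M' → count = 7
Total leaves: 7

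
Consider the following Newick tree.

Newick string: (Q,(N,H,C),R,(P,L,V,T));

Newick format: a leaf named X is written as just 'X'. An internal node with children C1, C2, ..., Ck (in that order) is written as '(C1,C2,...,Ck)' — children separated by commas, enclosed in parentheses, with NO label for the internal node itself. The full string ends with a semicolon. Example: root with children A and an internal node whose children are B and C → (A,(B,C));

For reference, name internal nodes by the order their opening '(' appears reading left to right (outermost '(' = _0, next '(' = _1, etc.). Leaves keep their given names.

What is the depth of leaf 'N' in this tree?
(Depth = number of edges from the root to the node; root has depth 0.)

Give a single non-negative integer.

Answer: 2

Derivation:
Newick: (Q,(N,H,C),R,(P,L,V,T));
Naming internals by '(' encounter order: outermost '(' = _0, next = _1, ...
Query node: N
Path from root: _0 -> _1 -> N
Depth of N: 2 (number of edges from root)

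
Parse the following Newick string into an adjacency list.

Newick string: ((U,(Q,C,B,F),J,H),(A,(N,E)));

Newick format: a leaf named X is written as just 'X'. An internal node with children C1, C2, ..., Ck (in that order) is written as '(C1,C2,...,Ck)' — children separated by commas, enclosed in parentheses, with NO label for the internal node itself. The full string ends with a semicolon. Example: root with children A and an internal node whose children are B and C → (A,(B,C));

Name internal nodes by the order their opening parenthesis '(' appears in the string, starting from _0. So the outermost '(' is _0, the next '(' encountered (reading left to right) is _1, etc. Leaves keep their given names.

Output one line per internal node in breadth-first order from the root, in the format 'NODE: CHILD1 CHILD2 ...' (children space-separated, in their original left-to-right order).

Answer: _0: _1 _3
_1: U _2 J H
_3: A _4
_2: Q C B F
_4: N E

Derivation:
Input: ((U,(Q,C,B,F),J,H),(A,(N,E)));
Scanning left-to-right, naming '(' by encounter order:
  pos 0: '(' -> open internal node _0 (depth 1)
  pos 1: '(' -> open internal node _1 (depth 2)
  pos 4: '(' -> open internal node _2 (depth 3)
  pos 12: ')' -> close internal node _2 (now at depth 2)
  pos 17: ')' -> close internal node _1 (now at depth 1)
  pos 19: '(' -> open internal node _3 (depth 2)
  pos 22: '(' -> open internal node _4 (depth 3)
  pos 26: ')' -> close internal node _4 (now at depth 2)
  pos 27: ')' -> close internal node _3 (now at depth 1)
  pos 28: ')' -> close internal node _0 (now at depth 0)
Total internal nodes: 5
BFS adjacency from root:
  _0: _1 _3
  _1: U _2 J H
  _3: A _4
  _2: Q C B F
  _4: N E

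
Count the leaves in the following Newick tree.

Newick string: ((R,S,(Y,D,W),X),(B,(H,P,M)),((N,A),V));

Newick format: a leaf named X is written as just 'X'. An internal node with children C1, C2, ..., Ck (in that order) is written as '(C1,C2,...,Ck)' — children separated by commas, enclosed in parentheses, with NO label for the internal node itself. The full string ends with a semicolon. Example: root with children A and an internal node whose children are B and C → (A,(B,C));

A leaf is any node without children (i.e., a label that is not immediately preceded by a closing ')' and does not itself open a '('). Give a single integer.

Answer: 13

Derivation:
Newick: ((R,S,(Y,D,W),X),(B,(H,P,M)),((N,A),V));
Scan left-to-right; a leaf is any maximal label run not followed by '(':
  pos 2: leaf 'R' → count = 1
  pos 4: leaf 'S' → count = 2
  pos 7: leaf 'Y' → count = 3
  pos 9: leaf 'D' → count = 4
  pos 11: leaf 'W' → count = 5
  pos 14: leaf 'X' → count = 6
  pos 18: leaf 'B' → count = 7
  pos 21: leaf 'H' → count = 8
  pos 23: leaf 'P' → count = 9
  pos 25: leaf 'M' → count = 10
  pos 31: leaf 'N' → count = 11
  pos 33: leaf 'A' → count = 12
  pos 36: leaf 'V' → count = 13
Total leaves: 13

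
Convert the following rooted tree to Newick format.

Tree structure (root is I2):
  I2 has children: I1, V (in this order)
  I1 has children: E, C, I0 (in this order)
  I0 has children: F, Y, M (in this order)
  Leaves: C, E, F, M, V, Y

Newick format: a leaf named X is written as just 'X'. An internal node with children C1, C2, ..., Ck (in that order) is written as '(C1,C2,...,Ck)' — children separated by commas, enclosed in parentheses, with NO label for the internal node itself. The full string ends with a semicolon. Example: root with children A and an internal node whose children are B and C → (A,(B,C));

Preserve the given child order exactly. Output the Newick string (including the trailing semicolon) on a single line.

Answer: ((E,C,(F,Y,M)),V);

Derivation:
internal I2 with children ['I1', 'V']
  internal I1 with children ['E', 'C', 'I0']
    leaf 'E' → 'E'
    leaf 'C' → 'C'
    internal I0 with children ['F', 'Y', 'M']
      leaf 'F' → 'F'
      leaf 'Y' → 'Y'
      leaf 'M' → 'M'
    → '(F,Y,M)'
  → '(E,C,(F,Y,M))'
  leaf 'V' → 'V'
→ '((E,C,(F,Y,M)),V)'
Final: ((E,C,(F,Y,M)),V);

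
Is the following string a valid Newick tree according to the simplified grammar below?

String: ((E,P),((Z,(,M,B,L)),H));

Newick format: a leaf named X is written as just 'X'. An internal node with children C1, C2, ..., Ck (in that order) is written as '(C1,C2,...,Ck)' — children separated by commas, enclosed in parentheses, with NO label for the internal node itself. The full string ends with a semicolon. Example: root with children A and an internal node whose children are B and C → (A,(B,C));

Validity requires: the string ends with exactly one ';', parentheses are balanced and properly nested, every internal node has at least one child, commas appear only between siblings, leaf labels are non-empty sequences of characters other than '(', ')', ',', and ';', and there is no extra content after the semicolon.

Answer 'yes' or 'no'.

Answer: no

Derivation:
Input: ((E,P),((Z,(,M,B,L)),H));
Paren balance: 5 '(' vs 5 ')' OK
Ends with single ';': True
Full parse: FAILS (empty leaf label at pos 12)
Valid: False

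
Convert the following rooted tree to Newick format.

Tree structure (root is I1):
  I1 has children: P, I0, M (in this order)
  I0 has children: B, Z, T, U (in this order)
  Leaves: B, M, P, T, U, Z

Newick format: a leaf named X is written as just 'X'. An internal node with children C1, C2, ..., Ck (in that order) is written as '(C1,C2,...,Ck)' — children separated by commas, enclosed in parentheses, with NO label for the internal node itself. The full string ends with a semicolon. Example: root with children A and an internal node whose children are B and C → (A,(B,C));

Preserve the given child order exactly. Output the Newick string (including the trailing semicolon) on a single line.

internal I1 with children ['P', 'I0', 'M']
  leaf 'P' → 'P'
  internal I0 with children ['B', 'Z', 'T', 'U']
    leaf 'B' → 'B'
    leaf 'Z' → 'Z'
    leaf 'T' → 'T'
    leaf 'U' → 'U'
  → '(B,Z,T,U)'
  leaf 'M' → 'M'
→ '(P,(B,Z,T,U),M)'
Final: (P,(B,Z,T,U),M);

Answer: (P,(B,Z,T,U),M);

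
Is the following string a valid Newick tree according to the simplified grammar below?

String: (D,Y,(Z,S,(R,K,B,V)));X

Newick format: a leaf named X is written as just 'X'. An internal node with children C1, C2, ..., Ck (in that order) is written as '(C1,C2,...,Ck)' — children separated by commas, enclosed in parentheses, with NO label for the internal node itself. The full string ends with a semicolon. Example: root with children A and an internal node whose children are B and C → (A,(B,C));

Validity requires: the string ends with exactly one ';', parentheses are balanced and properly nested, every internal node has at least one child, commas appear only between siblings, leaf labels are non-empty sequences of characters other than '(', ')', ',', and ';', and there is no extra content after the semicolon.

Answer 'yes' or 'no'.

Answer: no

Derivation:
Input: (D,Y,(Z,S,(R,K,B,V)));X
Paren balance: 3 '(' vs 3 ')' OK
Ends with single ';': False
Full parse: FAILS (must end with ;)
Valid: False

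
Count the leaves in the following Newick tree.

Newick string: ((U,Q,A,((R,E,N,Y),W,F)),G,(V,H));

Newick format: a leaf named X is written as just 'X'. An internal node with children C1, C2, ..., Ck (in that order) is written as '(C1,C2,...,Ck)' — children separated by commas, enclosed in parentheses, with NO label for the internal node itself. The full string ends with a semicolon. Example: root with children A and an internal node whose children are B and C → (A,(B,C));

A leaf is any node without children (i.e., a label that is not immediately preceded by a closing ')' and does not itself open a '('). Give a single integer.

Newick: ((U,Q,A,((R,E,N,Y),W,F)),G,(V,H));
Scan left-to-right; a leaf is any maximal label run not followed by '(':
  pos 2: leaf 'U' → count = 1
  pos 4: leaf 'Q' → count = 2
  pos 6: leaf 'A' → count = 3
  pos 10: leaf 'R' → count = 4
  pos 12: leaf 'E' → count = 5
  pos 14: leaf 'N' → count = 6
  pos 16: leaf 'Y' → count = 7
  pos 19: leaf 'W' → count = 8
  pos 21: leaf 'F' → count = 9
  pos 25: leaf 'G' → count = 10
  pos 28: leaf 'V' → count = 11
  pos 30: leaf 'H' → count = 12
Total leaves: 12

Answer: 12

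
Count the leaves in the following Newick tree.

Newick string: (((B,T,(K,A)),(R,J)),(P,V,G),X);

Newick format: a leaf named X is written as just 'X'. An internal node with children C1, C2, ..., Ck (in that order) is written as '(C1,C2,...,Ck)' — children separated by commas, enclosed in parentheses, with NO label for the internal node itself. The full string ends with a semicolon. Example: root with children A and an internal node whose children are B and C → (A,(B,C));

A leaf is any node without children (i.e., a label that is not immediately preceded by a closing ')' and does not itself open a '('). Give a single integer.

Answer: 10

Derivation:
Newick: (((B,T,(K,A)),(R,J)),(P,V,G),X);
Scan left-to-right; a leaf is any maximal label run not followed by '(':
  pos 3: leaf 'B' → count = 1
  pos 5: leaf 'T' → count = 2
  pos 8: leaf 'K' → count = 3
  pos 10: leaf 'A' → count = 4
  pos 15: leaf 'R' → count = 5
  pos 17: leaf 'J' → count = 6
  pos 22: leaf 'P' → count = 7
  pos 24: leaf 'V' → count = 8
  pos 26: leaf 'G' → count = 9
  pos 29: leaf 'X' → count = 10
Total leaves: 10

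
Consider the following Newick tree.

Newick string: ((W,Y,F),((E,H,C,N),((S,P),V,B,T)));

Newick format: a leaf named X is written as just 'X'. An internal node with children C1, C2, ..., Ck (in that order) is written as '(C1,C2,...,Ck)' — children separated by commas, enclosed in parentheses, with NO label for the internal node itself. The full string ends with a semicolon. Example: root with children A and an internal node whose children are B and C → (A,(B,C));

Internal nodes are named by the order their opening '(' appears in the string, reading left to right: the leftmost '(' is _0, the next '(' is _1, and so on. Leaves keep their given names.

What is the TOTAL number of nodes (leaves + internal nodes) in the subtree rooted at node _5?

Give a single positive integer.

Answer: 3

Derivation:
Newick: ((W,Y,F),((E,H,C,N),((S,P),V,B,T)));
Locate _5: it is the '(' at position 21 (the 6th '(' reading left to right).
Query: subtree rooted at _5
_5: subtree_size = 1 + 2
  S: subtree_size = 1 + 0
  P: subtree_size = 1 + 0
Total subtree size of _5: 3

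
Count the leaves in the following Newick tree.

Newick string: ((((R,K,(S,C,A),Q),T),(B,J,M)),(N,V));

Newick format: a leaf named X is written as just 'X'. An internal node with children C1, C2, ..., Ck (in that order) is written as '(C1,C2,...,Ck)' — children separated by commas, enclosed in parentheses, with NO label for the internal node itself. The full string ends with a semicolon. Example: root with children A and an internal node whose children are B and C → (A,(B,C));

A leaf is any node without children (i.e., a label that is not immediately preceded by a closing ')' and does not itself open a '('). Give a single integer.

Newick: ((((R,K,(S,C,A),Q),T),(B,J,M)),(N,V));
Scan left-to-right; a leaf is any maximal label run not followed by '(':
  pos 4: leaf 'R' → count = 1
  pos 6: leaf 'K' → count = 2
  pos 9: leaf 'S' → count = 3
  pos 11: leaf 'C' → count = 4
  pos 13: leaf 'A' → count = 5
  pos 16: leaf 'Q' → count = 6
  pos 19: leaf 'T' → count = 7
  pos 23: leaf 'B' → count = 8
  pos 25: leaf 'J' → count = 9
  pos 27: leaf 'M' → count = 10
  pos 32: leaf 'N' → count = 11
  pos 34: leaf 'V' → count = 12
Total leaves: 12

Answer: 12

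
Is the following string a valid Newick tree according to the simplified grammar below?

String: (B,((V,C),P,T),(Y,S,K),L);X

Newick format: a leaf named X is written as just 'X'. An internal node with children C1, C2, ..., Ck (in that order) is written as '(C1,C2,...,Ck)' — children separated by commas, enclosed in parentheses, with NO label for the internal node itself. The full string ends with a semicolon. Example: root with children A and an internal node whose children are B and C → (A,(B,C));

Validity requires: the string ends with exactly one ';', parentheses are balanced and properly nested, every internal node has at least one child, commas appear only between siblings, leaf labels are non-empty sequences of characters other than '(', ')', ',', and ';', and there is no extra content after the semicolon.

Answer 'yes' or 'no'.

Answer: no

Derivation:
Input: (B,((V,C),P,T),(Y,S,K),L);X
Paren balance: 4 '(' vs 4 ')' OK
Ends with single ';': False
Full parse: FAILS (must end with ;)
Valid: False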